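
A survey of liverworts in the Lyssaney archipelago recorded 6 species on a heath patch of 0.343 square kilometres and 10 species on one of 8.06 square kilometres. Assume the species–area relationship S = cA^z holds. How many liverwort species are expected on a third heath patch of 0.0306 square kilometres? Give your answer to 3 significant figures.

z = ln(10/6) / ln(8.06/0.343) = 0.5108 / 3.1569 = 0.1618
c = 6 / 0.343^0.1618 = 6 / 0.841 = 7.134
S₃ = 7.134 × 0.0306^0.1618 = 7.134 × 0.5688 ≈ 4.058

4.06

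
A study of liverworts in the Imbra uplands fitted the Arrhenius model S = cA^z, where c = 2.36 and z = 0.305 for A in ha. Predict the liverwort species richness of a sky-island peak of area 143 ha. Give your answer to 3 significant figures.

10.7

S = 2.36 × 143^0.305 = 2.36 × 4.543 ≈ 10.72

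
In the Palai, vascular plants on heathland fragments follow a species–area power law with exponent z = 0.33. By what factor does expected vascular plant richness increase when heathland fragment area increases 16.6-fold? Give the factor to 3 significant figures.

S₂/S₁ = (A₂/A₁)^z = 16.6^0.33
ln(S₂/S₁) = 0.33 × ln 16.6 = 0.33 × 2.8094 = 0.9271
S₂/S₁ = e^0.9271 ≈ 2.527

2.53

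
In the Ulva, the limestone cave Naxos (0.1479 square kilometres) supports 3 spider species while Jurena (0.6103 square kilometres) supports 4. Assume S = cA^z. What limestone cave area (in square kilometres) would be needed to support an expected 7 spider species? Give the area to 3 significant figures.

z = ln(4/3) / ln(0.6103/0.1479) = 0.2877 / 1.4174 = 0.2030
c = 3 / 0.1479^0.2030 = 3 / 0.6785 = 4.422
A = (7/4.422)^(1/0.2030) ⇒ ln A = ln(1.583)/0.2030 = 2.2634
A = e^2.2634 ≈ 9.616 square kilometres

9.62 square kilometres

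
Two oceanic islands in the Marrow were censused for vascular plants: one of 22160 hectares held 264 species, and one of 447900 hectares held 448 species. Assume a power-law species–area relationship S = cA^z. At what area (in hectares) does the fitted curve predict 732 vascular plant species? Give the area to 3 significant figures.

z = ln(448/264) / ln(447900/22160) = 0.5288 / 3.0063 = 0.1759
c = 264 / 22160^0.1759 = 264 / 5.814 = 45.41
A = (732/45.41)^(1/0.1759) ⇒ ln A = ln(16.12)/0.1759 = 15.8034
A = e^15.8034 ≈ 7300142 hectares

7300000 hectares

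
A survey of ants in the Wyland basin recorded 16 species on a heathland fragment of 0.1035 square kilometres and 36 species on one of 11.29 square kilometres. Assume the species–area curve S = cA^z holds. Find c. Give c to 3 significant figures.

z = ln(S₂/S₁) / ln(A₂/A₁) = ln(36/16) / ln(11.29/0.1035) = 0.8109 / 4.6921 = 0.1728
c = S₁ / A₁^z = 16 / 0.1035^0.1728 = 16 / 0.6757 = 23.68

23.7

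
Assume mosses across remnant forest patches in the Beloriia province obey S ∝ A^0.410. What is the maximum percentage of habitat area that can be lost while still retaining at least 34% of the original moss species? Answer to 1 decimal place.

Need (A_new/A_old)^0.41 = 0.34, so A_new/A_old = 0.34^(1/0.41) = 0.34^2.439
ln(A_new/A_old) = ln 0.34 / 0.41 = -1.0788 / 0.41 = -2.6312
A_new/A_old = e^-2.6312 ≈ 0.07199
Fraction that can be lost = 1 − 0.07199 = 0.928

92.8%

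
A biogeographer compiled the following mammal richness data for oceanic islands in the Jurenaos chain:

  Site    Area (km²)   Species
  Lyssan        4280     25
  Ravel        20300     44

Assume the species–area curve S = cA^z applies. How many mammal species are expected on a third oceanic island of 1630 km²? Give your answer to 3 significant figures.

z = ln(44/25) / ln(20300/4280) = 0.5653 / 1.5567 = 0.3632
c = 25 / 4280^0.3632 = 25 / 20.83 = 1.2
S₃ = 1.2 × 1630^0.3632 = 1.2 × 14.67 ≈ 17.61

17.6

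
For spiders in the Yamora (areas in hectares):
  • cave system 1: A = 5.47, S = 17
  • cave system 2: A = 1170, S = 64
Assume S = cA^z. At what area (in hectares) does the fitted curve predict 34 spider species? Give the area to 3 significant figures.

90.4 hectares

z = ln(64/17) / ln(1170/5.47) = 1.3257 / 5.3655 = 0.2471
c = 17 / 5.47^0.2471 = 17 / 1.522 = 11.17
A = (34/11.17)^(1/0.2471) ⇒ ln A = ln(3.043)/0.2471 = 4.5047
A = e^4.5047 ≈ 90.44 hectares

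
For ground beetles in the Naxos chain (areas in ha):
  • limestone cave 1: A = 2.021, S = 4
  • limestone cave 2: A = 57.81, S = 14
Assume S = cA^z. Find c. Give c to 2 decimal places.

3.08

z = ln(S₂/S₁) / ln(A₂/A₁) = ln(14/4) / ln(57.81/2.021) = 1.2528 / 3.3536 = 0.3736
c = S₁ / A₁^z = 4 / 2.021^0.3736 = 4 / 1.301 = 3.075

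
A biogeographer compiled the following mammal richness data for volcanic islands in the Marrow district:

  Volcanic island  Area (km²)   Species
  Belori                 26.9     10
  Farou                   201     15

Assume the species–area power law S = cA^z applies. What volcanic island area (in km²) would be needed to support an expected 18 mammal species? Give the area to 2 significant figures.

500 km²

z = ln(15/10) / ln(201/26.9) = 0.4055 / 2.0112 = 0.2016
c = 10 / 26.9^0.2016 = 10 / 1.942 = 5.149
A = (18/5.149)^(1/0.2016) ⇒ ln A = ln(3.496)/0.2016 = 6.2077
A = e^6.2077 ≈ 496.5 km²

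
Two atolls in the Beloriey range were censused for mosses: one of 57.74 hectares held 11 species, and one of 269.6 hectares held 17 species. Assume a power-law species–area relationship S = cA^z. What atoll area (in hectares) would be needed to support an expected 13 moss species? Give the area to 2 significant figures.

z = ln(17/11) / ln(269.6/57.74) = 0.4353 / 1.5410 = 0.2825
c = 11 / 57.74^0.2825 = 11 / 3.145 = 3.498
A = (13/3.498)^(1/0.2825) ⇒ ln A = ln(3.717)/0.2825 = 4.6473
A = e^4.6473 ≈ 104.3 hectares

100 hectares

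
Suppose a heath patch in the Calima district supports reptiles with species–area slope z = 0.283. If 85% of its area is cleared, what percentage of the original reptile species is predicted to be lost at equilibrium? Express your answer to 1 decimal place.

S_new/S_old = (A_new/A_old)^z = 0.15^0.283
= exp(0.283 × ln 0.15) = exp(0.283 × -1.8971) = exp(-0.5369) ≈ 0.5846
Fraction lost = 1 − 0.5846 = 0.4154

41.5%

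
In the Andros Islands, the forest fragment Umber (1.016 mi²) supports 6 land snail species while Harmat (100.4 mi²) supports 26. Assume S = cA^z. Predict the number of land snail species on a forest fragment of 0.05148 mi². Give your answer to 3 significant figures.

z = ln(26/6) / ln(100.4/1.016) = 1.4663 / 4.5933 = 0.3192
c = 6 / 1.016^0.3192 = 6 / 1.005 = 5.97
S₃ = 5.97 × 0.05148^0.3192 = 5.97 × 0.3879 ≈ 2.316

2.32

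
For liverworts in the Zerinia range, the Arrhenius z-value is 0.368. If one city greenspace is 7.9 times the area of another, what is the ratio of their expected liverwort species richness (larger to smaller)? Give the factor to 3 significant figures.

S₂/S₁ = (A₂/A₁)^z = 7.9^0.368
ln(S₂/S₁) = 0.368 × ln 7.9 = 0.368 × 2.0669 = 0.7606
S₂/S₁ = e^0.7606 ≈ 2.14

2.14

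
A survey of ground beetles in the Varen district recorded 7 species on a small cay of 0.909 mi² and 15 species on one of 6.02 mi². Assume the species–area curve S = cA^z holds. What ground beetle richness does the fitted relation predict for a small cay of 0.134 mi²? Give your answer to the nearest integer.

3

z = ln(15/7) / ln(6.02/0.909) = 0.7621 / 1.8905 = 0.4031
c = 7 / 0.909^0.4031 = 7 / 0.9623 = 7.274
S₃ = 7.274 × 0.134^0.4031 = 7.274 × 0.4447 ≈ 3.235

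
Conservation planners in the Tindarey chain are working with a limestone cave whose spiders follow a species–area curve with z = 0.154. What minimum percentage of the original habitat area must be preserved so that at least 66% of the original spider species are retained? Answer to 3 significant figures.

Need (A_new/A_old)^0.154 = 0.66, so A_new/A_old = 0.66^(1/0.154) = 0.66^6.494
ln(A_new/A_old) = ln 0.66 / 0.154 = -0.4155 / 0.154 = -2.6982
A_new/A_old = e^-2.6982 ≈ 0.06733

6.73%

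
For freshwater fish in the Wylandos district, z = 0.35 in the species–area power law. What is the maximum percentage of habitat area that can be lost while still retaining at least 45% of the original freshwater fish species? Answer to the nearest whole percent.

90%

Need (A_new/A_old)^0.35 = 0.45, so A_new/A_old = 0.45^(1/0.35) = 0.45^2.857
ln(A_new/A_old) = ln 0.45 / 0.35 = -0.7985 / 0.35 = -2.2815
A_new/A_old = e^-2.2815 ≈ 0.1021
Fraction that can be lost = 1 − 0.1021 = 0.8979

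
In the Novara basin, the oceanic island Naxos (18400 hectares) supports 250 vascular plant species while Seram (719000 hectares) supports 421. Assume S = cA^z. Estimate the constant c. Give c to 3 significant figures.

z = ln(S₂/S₁) / ln(A₂/A₁) = ln(421/250) / ln(719000/18400) = 0.5212 / 3.6655 = 0.1422
c = S₁ / A₁^z = 250 / 18400^0.1422 = 250 / 4.04 = 61.88

61.9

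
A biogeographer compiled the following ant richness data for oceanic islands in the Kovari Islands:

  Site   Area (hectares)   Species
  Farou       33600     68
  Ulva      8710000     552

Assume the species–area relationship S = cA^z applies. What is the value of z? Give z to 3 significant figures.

Taking logs: ln S = ln c + z ln A, so z = (ln S₂ − ln S₁)/(ln A₂ − ln A₁).
z = ln(552/68) / ln(8710000/33600) = ln(8.118) / ln(259.2) = 2.0940 / 5.5577 = 0.3768

0.377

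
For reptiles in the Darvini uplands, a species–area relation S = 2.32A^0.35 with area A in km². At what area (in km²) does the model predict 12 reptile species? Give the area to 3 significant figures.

109 km²

12 = 2.32 × A^0.35  ⇒  A^0.35 = 12/2.32 = 5.172
ln A = ln(5.172) / 0.35 = 1.6433 / 0.35 = 4.6953
A = e^4.6953 ≈ 109.4 km²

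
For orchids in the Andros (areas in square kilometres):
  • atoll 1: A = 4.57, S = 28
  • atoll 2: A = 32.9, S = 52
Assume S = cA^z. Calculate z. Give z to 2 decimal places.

Taking logs: ln S = ln c + z ln A, so z = (ln S₂ − ln S₁)/(ln A₂ − ln A₁).
z = ln(52/28) / ln(32.9/4.57) = ln(1.857) / ln(7.199) = 0.6190 / 1.9740 = 0.3136

0.31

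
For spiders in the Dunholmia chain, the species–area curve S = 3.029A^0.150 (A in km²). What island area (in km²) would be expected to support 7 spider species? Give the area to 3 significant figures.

7 = 3.029 × A^0.15  ⇒  A^0.15 = 7/3.029 = 2.311
ln A = ln(2.311) / 0.15 = 0.8377 / 0.15 = 5.5845
A = e^5.5845 ≈ 266.3 km²

266 km²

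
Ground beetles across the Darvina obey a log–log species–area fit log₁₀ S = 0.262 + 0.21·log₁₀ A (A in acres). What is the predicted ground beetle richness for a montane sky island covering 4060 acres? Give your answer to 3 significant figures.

S = 1.828 × 4060^0.21
ln S = ln 1.828 + 0.21 × ln 4060 = 0.6033 + 0.21 × 8.3089 = 2.3482
S = e^2.3482 ≈ 10.47

10.5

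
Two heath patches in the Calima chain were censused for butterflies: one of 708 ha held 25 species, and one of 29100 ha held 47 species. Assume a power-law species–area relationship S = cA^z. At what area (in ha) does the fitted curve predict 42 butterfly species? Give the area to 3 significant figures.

15000 ha

z = ln(47/25) / ln(29100/708) = 0.6313 / 3.7160 = 0.1699
c = 25 / 708^0.1699 = 25 / 3.049 = 8.199
A = (42/8.199)^(1/0.1699) ⇒ ln A = ln(5.122)/0.1699 = 9.6164
A = e^9.6164 ≈ 15009 ha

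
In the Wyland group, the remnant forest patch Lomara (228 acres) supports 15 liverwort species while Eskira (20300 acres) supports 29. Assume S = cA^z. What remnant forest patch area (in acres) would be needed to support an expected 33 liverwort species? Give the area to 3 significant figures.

48900 acres

z = ln(29/15) / ln(20300/228) = 0.6592 / 4.4890 = 0.1469
c = 15 / 228^0.1469 = 15 / 2.22 = 6.758
A = (33/6.758)^(1/0.1469) ⇒ ln A = ln(4.883)/0.1469 = 10.7982
A = e^10.7982 ≈ 48934 acres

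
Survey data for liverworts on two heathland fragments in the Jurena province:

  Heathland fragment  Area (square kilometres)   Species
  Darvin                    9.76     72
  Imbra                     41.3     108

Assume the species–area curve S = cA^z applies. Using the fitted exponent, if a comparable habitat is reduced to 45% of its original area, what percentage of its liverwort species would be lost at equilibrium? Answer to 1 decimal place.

z = ln(108/72) / ln(41.3/9.76) = 0.4055 / 1.4426 = 0.2811
S_new/S_old = (A_new/A_old)^z = 0.45^0.2811 = exp(0.2811 × -0.7985) = 0.799
Fraction lost = 1 − 0.799 = 0.201

20.1%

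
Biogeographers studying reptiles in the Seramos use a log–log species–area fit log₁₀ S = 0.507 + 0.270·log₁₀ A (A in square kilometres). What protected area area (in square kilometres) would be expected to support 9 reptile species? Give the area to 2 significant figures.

9 = 3.214 × A^0.27  ⇒  A^0.27 = 9/3.214 = 2.801
ln A = ln(2.801) / 0.27 = 1.0298 / 0.27 = 3.8141
A = e^3.8141 ≈ 45.34 square kilometres

45 square kilometres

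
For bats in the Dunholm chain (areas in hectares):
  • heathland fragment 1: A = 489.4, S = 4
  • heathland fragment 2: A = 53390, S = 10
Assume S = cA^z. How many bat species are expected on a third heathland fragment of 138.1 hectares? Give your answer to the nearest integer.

z = ln(10/4) / ln(53390/489.4) = 0.9163 / 4.6922 = 0.1953
c = 4 / 489.4^0.1953 = 4 / 3.351 = 1.194
S₃ = 1.194 × 138.1^0.1953 = 1.194 × 2.618 ≈ 3.124

3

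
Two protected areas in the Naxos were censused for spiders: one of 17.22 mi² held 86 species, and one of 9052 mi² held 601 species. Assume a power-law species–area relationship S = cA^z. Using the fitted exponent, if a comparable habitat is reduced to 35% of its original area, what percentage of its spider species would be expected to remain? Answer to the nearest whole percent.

z = ln(601/86) / ln(9052/17.22) = 1.9442 / 6.2647 = 0.3104
S_new/S_old = (A_new/A_old)^z = 0.35^0.3104 = exp(0.3104 × -1.0498) = 0.7219

72%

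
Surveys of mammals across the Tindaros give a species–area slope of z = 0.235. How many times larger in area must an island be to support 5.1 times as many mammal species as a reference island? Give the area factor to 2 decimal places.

1025.50

(A₂/A₁)^0.235 = 5.1, so A₂/A₁ = 5.1^(1/0.235) = 5.1^4.255
ln(A₂/A₁) = ln 5.1 / 0.235 = 1.6292 / 0.235 = 6.9329
A₂/A₁ = e^6.9329 ≈ 1026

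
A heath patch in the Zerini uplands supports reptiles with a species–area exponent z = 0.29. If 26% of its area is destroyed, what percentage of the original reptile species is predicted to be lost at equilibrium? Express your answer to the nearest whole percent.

8%

S_new/S_old = (A_new/A_old)^z = 0.74^0.29
= exp(0.29 × ln 0.74) = exp(0.29 × -0.3011) = exp(-0.0873) ≈ 0.9164
Fraction lost = 1 − 0.9164 = 0.08362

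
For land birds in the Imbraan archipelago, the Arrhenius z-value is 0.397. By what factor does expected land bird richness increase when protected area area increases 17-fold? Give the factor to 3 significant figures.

3.08

S₂/S₁ = (A₂/A₁)^z = 17^0.397
ln(S₂/S₁) = 0.397 × ln 17 = 0.397 × 2.8332 = 1.1248
S₂/S₁ = e^1.1248 ≈ 3.08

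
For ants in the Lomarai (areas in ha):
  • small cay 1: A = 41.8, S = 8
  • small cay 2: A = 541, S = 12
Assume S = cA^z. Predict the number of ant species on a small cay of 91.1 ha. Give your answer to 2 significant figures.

z = ln(12/8) / ln(541/41.8) = 0.4055 / 2.5605 = 0.1584
c = 8 / 41.8^0.1584 = 8 / 1.806 = 4.43
S₃ = 4.43 × 91.1^0.1584 = 4.43 × 2.043 ≈ 9.05

9.1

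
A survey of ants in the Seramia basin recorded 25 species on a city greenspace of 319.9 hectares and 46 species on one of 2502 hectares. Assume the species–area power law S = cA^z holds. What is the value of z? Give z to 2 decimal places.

0.30

Taking logs: ln S = ln c + z ln A, so z = (ln S₂ − ln S₁)/(ln A₂ − ln A₁).
z = ln(46/25) / ln(2502/319.9) = ln(1.84) / ln(7.821) = 0.6098 / 2.0568 = 0.2965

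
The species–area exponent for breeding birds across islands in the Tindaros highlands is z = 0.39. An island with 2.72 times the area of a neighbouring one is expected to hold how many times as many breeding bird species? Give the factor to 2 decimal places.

S₂/S₁ = (A₂/A₁)^z = 2.72^0.39
ln(S₂/S₁) = 0.39 × ln 2.72 = 0.39 × 1.0006 = 0.3902
S₂/S₁ = e^0.3902 ≈ 1.477

1.48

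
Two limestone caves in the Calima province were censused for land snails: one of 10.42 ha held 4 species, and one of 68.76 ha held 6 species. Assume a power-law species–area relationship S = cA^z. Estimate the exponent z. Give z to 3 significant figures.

Taking logs: ln S = ln c + z ln A, so z = (ln S₂ − ln S₁)/(ln A₂ − ln A₁).
z = ln(6/4) / ln(68.76/10.42) = ln(1.5) / ln(6.599) = 0.4055 / 1.8869 = 0.2149

0.215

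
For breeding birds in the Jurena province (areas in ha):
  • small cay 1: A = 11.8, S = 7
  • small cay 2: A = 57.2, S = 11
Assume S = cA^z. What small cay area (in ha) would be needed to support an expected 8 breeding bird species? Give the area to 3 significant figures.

z = ln(11/7) / ln(57.2/11.8) = 0.4520 / 1.5785 = 0.2863
c = 7 / 11.8^0.2863 = 7 / 2.027 = 3.453
A = (8/3.453)^(1/0.2863) ⇒ ln A = ln(2.317)/0.2863 = 2.9344
A = e^2.9344 ≈ 18.81 ha

18.8 ha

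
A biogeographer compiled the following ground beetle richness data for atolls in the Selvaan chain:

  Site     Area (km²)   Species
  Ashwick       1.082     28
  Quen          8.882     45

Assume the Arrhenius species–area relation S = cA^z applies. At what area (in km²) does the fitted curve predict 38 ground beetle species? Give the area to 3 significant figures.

4.19 km²

z = ln(45/28) / ln(8.882/1.082) = 0.4745 / 2.1052 = 0.2254
c = 28 / 1.082^0.2254 = 28 / 1.018 = 27.51
A = (38/27.51)^(1/0.2254) ⇒ ln A = ln(1.381)/0.2254 = 1.4338
A = e^1.4338 ≈ 4.195 km²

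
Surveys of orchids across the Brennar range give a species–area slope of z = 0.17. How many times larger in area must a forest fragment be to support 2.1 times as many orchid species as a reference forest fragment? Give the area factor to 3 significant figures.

78.6

(A₂/A₁)^0.17 = 2.1, so A₂/A₁ = 2.1^(1/0.17) = 2.1^5.882
ln(A₂/A₁) = ln 2.1 / 0.17 = 0.7419 / 0.17 = 4.3643
A₂/A₁ = e^4.3643 ≈ 78.6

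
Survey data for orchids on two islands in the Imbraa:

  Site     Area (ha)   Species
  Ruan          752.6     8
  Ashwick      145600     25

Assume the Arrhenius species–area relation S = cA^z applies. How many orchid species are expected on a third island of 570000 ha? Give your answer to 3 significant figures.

33.6

z = ln(25/8) / ln(145600/752.6) = 1.1394 / 5.2651 = 0.2164
c = 8 / 752.6^0.2164 = 8 / 4.193 = 1.908
S₃ = 1.908 × 570000^0.2164 = 1.908 × 17.61 ≈ 33.59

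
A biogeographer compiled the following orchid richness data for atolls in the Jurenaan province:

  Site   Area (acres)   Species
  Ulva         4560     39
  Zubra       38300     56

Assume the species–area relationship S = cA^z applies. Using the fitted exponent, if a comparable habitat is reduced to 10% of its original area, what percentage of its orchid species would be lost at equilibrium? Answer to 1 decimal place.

32.4%

z = ln(56/39) / ln(38300/4560) = 0.3618 / 2.1281 = 0.1700
S_new/S_old = (A_new/A_old)^z = 0.1^0.1700 = exp(0.1700 × -2.3026) = 0.6761
Fraction lost = 1 − 0.6761 = 0.3239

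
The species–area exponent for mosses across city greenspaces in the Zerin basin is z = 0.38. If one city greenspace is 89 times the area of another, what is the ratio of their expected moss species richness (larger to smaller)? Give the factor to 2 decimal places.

S₂/S₁ = (A₂/A₁)^z = 89^0.38
ln(S₂/S₁) = 0.38 × ln 89 = 0.38 × 4.4886 = 1.7057
S₂/S₁ = e^1.7057 ≈ 5.505

5.51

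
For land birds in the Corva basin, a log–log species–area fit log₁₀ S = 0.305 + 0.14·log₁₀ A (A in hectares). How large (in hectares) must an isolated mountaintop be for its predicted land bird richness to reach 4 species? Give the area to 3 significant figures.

4 = 2.018 × A^0.14  ⇒  A^0.14 = 4/2.018 = 1.982
ln A = ln(1.982) / 0.14 = 0.6840 / 0.14 = 4.8858
A = e^4.8858 ≈ 132.4 hectares

132 hectares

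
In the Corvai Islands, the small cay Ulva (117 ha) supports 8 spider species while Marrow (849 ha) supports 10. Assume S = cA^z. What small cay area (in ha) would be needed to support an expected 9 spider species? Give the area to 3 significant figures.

333 ha

z = ln(10/8) / ln(849/117) = 0.2231 / 1.9819 = 0.1126
c = 8 / 117^0.1126 = 8 / 1.709 = 4.68
A = (9/4.68)^(1/0.1126) ⇒ ln A = ln(1.923)/0.1126 = 5.8083
A = e^5.8083 ≈ 333 ha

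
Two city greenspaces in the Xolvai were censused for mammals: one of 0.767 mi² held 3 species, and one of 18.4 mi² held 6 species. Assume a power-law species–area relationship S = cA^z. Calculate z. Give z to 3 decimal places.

Taking logs: ln S = ln c + z ln A, so z = (ln S₂ − ln S₁)/(ln A₂ − ln A₁).
z = ln(6/3) / ln(18.4/0.767) = ln(2) / ln(23.99) = 0.6931 / 3.1776 = 0.2181

0.218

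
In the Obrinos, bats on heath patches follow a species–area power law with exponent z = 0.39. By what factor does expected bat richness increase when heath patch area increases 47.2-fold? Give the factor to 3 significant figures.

4.50

S₂/S₁ = (A₂/A₁)^z = 47.2^0.39
ln(S₂/S₁) = 0.39 × ln 47.2 = 0.39 × 3.8544 = 1.5032
S₂/S₁ = e^1.5032 ≈ 4.496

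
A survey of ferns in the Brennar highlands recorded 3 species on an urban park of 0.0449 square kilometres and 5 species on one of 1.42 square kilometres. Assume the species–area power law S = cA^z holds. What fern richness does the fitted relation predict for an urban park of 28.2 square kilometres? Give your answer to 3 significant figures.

7.78

z = ln(5/3) / ln(1.42/0.0449) = 0.5108 / 3.4540 = 0.1479
c = 3 / 0.0449^0.1479 = 3 / 0.6319 = 4.747
S₃ = 4.747 × 28.2^0.1479 = 4.747 × 1.639 ≈ 7.779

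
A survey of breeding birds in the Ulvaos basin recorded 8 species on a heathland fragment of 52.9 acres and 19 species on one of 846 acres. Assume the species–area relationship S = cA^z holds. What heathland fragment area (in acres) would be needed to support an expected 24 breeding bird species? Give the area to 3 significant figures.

z = ln(19/8) / ln(846/52.9) = 0.8650 / 2.7721 = 0.3120
c = 8 / 52.9^0.3120 = 8 / 3.45 = 2.319
A = (24/2.319)^(1/0.3120) ⇒ ln A = ln(10.35)/0.3120 = 7.4892
A = e^7.4892 ≈ 1789 acres

1790 acres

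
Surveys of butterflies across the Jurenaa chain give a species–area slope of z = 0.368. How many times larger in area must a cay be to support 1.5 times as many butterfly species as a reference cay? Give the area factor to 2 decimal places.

3.01

(A₂/A₁)^0.368 = 1.5, so A₂/A₁ = 1.5^(1/0.368) = 1.5^2.717
ln(A₂/A₁) = ln 1.5 / 0.368 = 0.4055 / 0.368 = 1.1018
A₂/A₁ = e^1.1018 ≈ 3.01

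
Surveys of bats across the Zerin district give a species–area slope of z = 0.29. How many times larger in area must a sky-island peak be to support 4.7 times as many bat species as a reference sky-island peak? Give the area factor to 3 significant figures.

(A₂/A₁)^0.29 = 4.7, so A₂/A₁ = 4.7^(1/0.29) = 4.7^3.448
ln(A₂/A₁) = ln 4.7 / 0.29 = 1.5476 / 0.29 = 5.3364
A₂/A₁ = e^5.3364 ≈ 207.8

208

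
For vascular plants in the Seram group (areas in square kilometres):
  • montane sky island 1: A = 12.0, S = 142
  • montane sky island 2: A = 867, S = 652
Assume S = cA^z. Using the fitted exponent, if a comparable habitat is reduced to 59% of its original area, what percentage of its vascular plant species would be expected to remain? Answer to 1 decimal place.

82.9%

z = ln(652/142) / ln(867/12) = 1.5242 / 4.2801 = 0.3561
S_new/S_old = (A_new/A_old)^z = 0.59^0.3561 = exp(0.3561 × -0.5276) = 0.8287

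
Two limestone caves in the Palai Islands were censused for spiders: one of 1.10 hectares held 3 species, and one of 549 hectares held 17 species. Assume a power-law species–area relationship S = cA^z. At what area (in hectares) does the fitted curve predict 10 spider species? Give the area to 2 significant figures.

z = ln(17/3) / ln(549/1.1) = 1.7346 / 6.2128 = 0.2792
c = 3 / 1.1^0.2792 = 3 / 1.027 = 2.921
A = (10/2.921)^(1/0.2792) ⇒ ln A = ln(3.423)/0.2792 = 4.4076
A = e^4.4076 ≈ 82.07 hectares

82 hectares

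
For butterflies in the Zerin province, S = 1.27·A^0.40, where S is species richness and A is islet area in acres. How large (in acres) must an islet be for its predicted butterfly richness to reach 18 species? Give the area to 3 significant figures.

756 acres

18 = 1.27 × A^0.4  ⇒  A^0.4 = 18/1.27 = 14.17
ln A = ln(14.17) / 0.4 = 2.6514 / 0.4 = 6.6284
A = e^6.6284 ≈ 756.3 acres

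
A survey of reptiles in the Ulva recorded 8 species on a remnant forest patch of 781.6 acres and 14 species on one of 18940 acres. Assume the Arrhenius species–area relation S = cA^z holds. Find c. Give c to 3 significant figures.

2.48

z = ln(S₂/S₁) / ln(A₂/A₁) = ln(14/8) / ln(18940/781.6) = 0.5596 / 3.1877 = 0.1756
c = S₁ / A₁^z = 8 / 781.6^0.1756 = 8 / 3.22 = 2.484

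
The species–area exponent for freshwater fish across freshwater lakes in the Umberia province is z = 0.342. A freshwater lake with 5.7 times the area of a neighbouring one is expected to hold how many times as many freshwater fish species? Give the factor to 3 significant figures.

S₂/S₁ = (A₂/A₁)^z = 5.7^0.342
ln(S₂/S₁) = 0.342 × ln 5.7 = 0.342 × 1.7405 = 0.5952
S₂/S₁ = e^0.5952 ≈ 1.813

1.81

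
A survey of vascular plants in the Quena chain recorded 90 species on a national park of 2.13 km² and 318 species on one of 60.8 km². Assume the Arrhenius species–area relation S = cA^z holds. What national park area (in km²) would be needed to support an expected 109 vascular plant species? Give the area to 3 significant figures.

z = ln(318/90) / ln(60.8/2.13) = 1.2622 / 3.3515 = 0.3766
c = 90 / 2.13^0.3766 = 90 / 1.329 = 67.7
A = (109/67.7)^(1/0.3766) ⇒ ln A = ln(1.61)/0.3766 = 1.2647
A = e^1.2647 ≈ 3.542 km²

3.54 km²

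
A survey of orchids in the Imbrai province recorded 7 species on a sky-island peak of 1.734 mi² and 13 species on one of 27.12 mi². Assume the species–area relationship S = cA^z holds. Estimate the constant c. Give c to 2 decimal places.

6.18

z = ln(S₂/S₁) / ln(A₂/A₁) = ln(13/7) / ln(27.12/1.734) = 0.6190 / 2.7498 = 0.2251
c = S₁ / A₁^z = 7 / 1.734^0.2251 = 7 / 1.132 = 6.184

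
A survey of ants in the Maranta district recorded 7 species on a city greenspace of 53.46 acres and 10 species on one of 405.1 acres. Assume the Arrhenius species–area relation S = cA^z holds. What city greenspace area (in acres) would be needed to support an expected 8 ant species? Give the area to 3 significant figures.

z = ln(10/7) / ln(405.1/53.46) = 0.3567 / 2.0252 = 0.1761
c = 7 / 53.46^0.1761 = 7 / 2.015 = 3.473
A = (8/3.473)^(1/0.1761) ⇒ ln A = ln(2.303)/0.1761 = 4.7371
A = e^4.7371 ≈ 114.1 acres

114 acres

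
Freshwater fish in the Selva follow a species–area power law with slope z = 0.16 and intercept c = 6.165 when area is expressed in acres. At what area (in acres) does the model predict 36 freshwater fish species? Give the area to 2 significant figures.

62000 acres

36 = 6.165 × A^0.16  ⇒  A^0.16 = 36/6.165 = 5.839
ln A = ln(5.839) / 0.16 = 1.7646 / 0.16 = 11.0289
A = e^11.0289 ≈ 61632 acres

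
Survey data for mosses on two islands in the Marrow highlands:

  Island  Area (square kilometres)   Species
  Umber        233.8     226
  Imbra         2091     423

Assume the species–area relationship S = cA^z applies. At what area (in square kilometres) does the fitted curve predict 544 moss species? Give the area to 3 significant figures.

5040 square kilometres

z = ln(423/226) / ln(2091/233.8) = 0.6268 / 2.1909 = 0.2861
c = 226 / 233.8^0.2861 = 226 / 4.761 = 47.46
A = (544/47.46)^(1/0.2861) ⇒ ln A = ln(11.46)/0.2861 = 8.5247
A = e^8.5247 ≈ 5038 square kilometres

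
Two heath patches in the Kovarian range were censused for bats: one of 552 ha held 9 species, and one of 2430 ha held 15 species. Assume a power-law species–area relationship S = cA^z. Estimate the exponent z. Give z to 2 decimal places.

Taking logs: ln S = ln c + z ln A, so z = (ln S₂ − ln S₁)/(ln A₂ − ln A₁).
z = ln(15/9) / ln(2430/552) = ln(1.667) / ln(4.402) = 0.5108 / 1.4821 = 0.3447

0.34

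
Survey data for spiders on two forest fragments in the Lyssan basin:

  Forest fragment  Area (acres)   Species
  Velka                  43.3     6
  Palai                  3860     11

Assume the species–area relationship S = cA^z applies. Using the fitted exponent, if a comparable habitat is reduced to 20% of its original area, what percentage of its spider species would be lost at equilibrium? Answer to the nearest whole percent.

z = ln(11/6) / ln(3860/43.3) = 0.6061 / 4.4903 = 0.1350
S_new/S_old = (A_new/A_old)^z = 0.2^0.1350 = exp(0.1350 × -1.6094) = 0.8047
Fraction lost = 1 − 0.8047 = 0.1953

20%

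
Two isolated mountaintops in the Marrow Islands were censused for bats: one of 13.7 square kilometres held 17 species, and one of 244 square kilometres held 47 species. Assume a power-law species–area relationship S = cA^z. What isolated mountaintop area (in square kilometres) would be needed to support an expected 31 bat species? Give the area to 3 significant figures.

75.1 square kilometres

z = ln(47/17) / ln(244/13.7) = 1.0169 / 2.8798 = 0.3531
c = 17 / 13.7^0.3531 = 17 / 2.52 = 6.746
A = (31/6.746)^(1/0.3531) ⇒ ln A = ln(4.595)/0.3531 = 4.3187
A = e^4.3187 ≈ 75.09 square kilometres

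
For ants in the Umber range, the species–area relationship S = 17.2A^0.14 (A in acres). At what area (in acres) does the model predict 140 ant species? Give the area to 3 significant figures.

140 = 17.2 × A^0.14  ⇒  A^0.14 = 140/17.2 = 8.14
ln A = ln(8.14) / 0.14 = 2.0967 / 0.14 = 14.9767
A = e^14.9767 ≈ 3193617 acres

3190000 acres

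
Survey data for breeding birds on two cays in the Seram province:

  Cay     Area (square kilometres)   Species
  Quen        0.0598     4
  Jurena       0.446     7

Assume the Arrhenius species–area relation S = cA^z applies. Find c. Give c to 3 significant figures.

8.77

z = ln(S₂/S₁) / ln(A₂/A₁) = ln(7/4) / ln(0.446/0.0598) = 0.5596 / 2.0093 = 0.2785
c = S₁ / A₁^z = 4 / 0.0598^0.2785 = 4 / 0.4563 = 8.765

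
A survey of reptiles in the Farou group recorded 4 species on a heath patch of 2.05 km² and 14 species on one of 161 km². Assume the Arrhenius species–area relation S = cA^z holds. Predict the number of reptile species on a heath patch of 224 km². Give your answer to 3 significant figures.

z = ln(14/4) / ln(161/2.05) = 1.2528 / 4.3636 = 0.2871
c = 4 / 2.05^0.2871 = 4 / 1.229 = 3.255
S₃ = 3.255 × 224^0.2871 = 3.255 × 4.729 ≈ 15.39

15.4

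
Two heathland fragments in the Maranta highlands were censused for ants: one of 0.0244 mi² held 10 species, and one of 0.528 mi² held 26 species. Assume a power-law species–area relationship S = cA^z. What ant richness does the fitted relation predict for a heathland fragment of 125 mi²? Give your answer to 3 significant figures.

z = ln(26/10) / ln(0.528/0.0244) = 0.9555 / 3.0745 = 0.3108
c = 10 / 0.0244^0.3108 = 10 / 0.3154 = 31.71
S₃ = 31.71 × 125^0.3108 = 31.71 × 4.484 ≈ 142.2

142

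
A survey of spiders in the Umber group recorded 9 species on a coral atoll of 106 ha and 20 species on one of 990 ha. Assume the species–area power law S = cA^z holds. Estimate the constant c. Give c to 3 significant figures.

z = ln(S₂/S₁) / ln(A₂/A₁) = ln(20/9) / ln(990/106) = 0.7985 / 2.2343 = 0.3574
c = S₁ / A₁^z = 9 / 106^0.3574 = 9 / 5.295 = 1.7

1.70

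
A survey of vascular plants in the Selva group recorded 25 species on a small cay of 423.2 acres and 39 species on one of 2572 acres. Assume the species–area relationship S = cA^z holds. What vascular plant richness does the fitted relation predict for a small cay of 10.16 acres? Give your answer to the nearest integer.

z = ln(39/25) / ln(2572/423.2) = 0.4447 / 1.8046 = 0.2464
c = 25 / 423.2^0.2464 = 25 / 4.438 = 5.633
S₃ = 5.633 × 10.16^0.2464 = 5.633 × 1.771 ≈ 9.973

10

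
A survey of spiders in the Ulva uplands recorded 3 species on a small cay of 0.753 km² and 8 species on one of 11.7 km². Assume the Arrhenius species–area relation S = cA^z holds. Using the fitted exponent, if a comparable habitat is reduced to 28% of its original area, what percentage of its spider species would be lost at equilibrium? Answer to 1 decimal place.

36.6%

z = ln(8/3) / ln(11.7/0.753) = 0.9808 / 2.7433 = 0.3575
S_new/S_old = (A_new/A_old)^z = 0.28^0.3575 = exp(0.3575 × -1.2730) = 0.6344
Fraction lost = 1 − 0.6344 = 0.3656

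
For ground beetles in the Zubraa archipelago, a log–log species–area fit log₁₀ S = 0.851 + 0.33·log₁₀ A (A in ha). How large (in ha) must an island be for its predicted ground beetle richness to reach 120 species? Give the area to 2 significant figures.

5300 ha

120 = 7.096 × A^0.33  ⇒  A^0.33 = 120/7.096 = 16.91
ln A = ln(16.91) / 0.33 = 2.8280 / 0.33 = 8.5697
A = e^8.5697 ≈ 5269 ha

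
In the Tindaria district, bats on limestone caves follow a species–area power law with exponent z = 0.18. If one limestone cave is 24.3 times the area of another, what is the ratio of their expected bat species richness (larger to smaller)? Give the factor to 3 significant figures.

1.78

S₂/S₁ = (A₂/A₁)^z = 24.3^0.18
ln(S₂/S₁) = 0.18 × ln 24.3 = 0.18 × 3.1905 = 0.5743
S₂/S₁ = e^0.5743 ≈ 1.776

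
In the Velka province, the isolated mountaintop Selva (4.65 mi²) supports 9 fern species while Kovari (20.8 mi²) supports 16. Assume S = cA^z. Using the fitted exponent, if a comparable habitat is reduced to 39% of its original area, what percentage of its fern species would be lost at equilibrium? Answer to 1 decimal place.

z = ln(16/9) / ln(20.8/4.65) = 0.5754 / 1.4981 = 0.3841
S_new/S_old = (A_new/A_old)^z = 0.39^0.3841 = exp(0.3841 × -0.9416) = 0.6965
Fraction lost = 1 − 0.6965 = 0.3035

30.3%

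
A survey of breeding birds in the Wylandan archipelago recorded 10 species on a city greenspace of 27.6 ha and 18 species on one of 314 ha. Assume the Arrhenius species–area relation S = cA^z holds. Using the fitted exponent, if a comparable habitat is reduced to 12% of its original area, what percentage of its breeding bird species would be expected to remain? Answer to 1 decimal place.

z = ln(18/10) / ln(314/27.6) = 0.5878 / 2.4316 = 0.2417
S_new/S_old = (A_new/A_old)^z = 0.12^0.2417 = exp(0.2417 × -2.1203) = 0.599

59.9%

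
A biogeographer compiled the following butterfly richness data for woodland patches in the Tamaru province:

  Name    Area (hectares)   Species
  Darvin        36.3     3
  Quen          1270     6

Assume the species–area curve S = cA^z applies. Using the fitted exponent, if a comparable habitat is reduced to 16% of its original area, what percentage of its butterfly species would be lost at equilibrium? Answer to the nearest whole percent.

30%

z = ln(6/3) / ln(1270/36.3) = 0.6931 / 3.5550 = 0.1950
S_new/S_old = (A_new/A_old)^z = 0.16^0.1950 = exp(0.1950 × -1.8326) = 0.6996
Fraction lost = 1 − 0.6996 = 0.3004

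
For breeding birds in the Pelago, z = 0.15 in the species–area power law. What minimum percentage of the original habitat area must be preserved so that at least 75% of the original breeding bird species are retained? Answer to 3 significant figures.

14.7%

Need (A_new/A_old)^0.15 = 0.75, so A_new/A_old = 0.75^(1/0.15) = 0.75^6.667
ln(A_new/A_old) = ln 0.75 / 0.15 = -0.2877 / 0.15 = -1.9179
A_new/A_old = e^-1.9179 ≈ 0.1469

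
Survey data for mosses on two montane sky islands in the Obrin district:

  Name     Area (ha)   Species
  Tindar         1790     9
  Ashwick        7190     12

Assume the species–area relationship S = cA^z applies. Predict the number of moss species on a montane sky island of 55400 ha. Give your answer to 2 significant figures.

18

z = ln(12/9) / ln(7190/1790) = 0.2877 / 1.3905 = 0.2069
c = 9 / 1790^0.2069 = 9 / 4.71 = 1.911
S₃ = 1.911 × 55400^0.2069 = 1.911 × 9.581 ≈ 18.31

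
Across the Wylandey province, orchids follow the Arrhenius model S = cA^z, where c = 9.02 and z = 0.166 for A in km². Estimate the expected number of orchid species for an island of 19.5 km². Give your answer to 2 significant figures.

15

S = 9.02 × 19.5^0.166
ln S = ln 9.02 + 0.166 × ln 19.5 = 2.1994 + 0.166 × 2.9704 = 2.6925
S = e^2.6925 ≈ 14.77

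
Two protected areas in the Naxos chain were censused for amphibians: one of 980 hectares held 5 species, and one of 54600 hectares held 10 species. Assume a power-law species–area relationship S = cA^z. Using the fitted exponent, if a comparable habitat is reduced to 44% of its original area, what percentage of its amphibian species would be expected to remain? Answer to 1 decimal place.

z = ln(10/5) / ln(54600/980) = 0.6931 / 4.0202 = 0.1724
S_new/S_old = (A_new/A_old)^z = 0.44^0.1724 = exp(0.1724 × -0.8210) = 0.868

86.8%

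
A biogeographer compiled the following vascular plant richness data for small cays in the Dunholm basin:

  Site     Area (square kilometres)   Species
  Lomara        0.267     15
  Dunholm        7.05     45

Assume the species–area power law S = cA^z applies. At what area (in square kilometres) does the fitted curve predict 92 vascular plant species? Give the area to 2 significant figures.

z = ln(45/15) / ln(7.05/0.267) = 1.0986 / 3.2735 = 0.3356
c = 15 / 0.267^0.3356 = 15 / 0.642 = 23.36
A = (92/23.36)^(1/0.3356) ⇒ ln A = ln(3.938)/0.3356 = 4.0839
A = e^4.0839 ≈ 59.38 square kilometres

59 square kilometres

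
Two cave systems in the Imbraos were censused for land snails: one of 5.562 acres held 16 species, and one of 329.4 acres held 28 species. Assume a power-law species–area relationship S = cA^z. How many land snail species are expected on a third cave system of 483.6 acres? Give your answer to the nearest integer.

30

z = ln(28/16) / ln(329.4/5.562) = 0.5596 / 4.0813 = 0.1371
c = 16 / 5.562^0.1371 = 16 / 1.265 = 12.65
S₃ = 12.65 × 483.6^0.1371 = 12.65 × 2.334 ≈ 29.51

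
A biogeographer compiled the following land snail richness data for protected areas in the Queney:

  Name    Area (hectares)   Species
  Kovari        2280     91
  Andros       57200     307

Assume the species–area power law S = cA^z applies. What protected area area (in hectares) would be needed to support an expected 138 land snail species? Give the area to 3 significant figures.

6870 hectares

z = ln(307/91) / ln(57200/2280) = 1.2160 / 3.2224 = 0.3774
c = 91 / 2280^0.3774 = 91 / 18.5 = 4.919
A = (138/4.919)^(1/0.3774) ⇒ ln A = ln(28.05)/0.3774 = 8.8354
A = e^8.8354 ≈ 6873 hectares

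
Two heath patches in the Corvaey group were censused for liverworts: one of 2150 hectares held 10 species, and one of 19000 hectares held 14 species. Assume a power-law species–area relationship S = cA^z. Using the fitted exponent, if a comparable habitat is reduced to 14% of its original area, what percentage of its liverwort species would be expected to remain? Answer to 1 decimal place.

z = ln(14/10) / ln(19000/2150) = 0.3365 / 2.1790 = 0.1544
S_new/S_old = (A_new/A_old)^z = 0.14^0.1544 = exp(0.1544 × -1.9661) = 0.7382

73.8%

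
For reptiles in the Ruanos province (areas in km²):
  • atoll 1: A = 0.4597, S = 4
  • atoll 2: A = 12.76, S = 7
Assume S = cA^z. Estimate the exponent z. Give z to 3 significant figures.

0.168

Taking logs: ln S = ln c + z ln A, so z = (ln S₂ − ln S₁)/(ln A₂ − ln A₁).
z = ln(7/4) / ln(12.76/0.4597) = ln(1.75) / ln(27.76) = 0.5596 / 3.3235 = 0.1684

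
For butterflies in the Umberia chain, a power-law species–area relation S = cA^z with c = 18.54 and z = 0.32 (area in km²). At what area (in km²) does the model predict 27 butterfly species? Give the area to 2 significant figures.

27 = 18.54 × A^0.32  ⇒  A^0.32 = 27/18.54 = 1.456
ln A = ln(1.456) / 0.32 = 0.3759 / 0.32 = 1.1747
A = e^1.1747 ≈ 3.237 km²

3.2 km²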